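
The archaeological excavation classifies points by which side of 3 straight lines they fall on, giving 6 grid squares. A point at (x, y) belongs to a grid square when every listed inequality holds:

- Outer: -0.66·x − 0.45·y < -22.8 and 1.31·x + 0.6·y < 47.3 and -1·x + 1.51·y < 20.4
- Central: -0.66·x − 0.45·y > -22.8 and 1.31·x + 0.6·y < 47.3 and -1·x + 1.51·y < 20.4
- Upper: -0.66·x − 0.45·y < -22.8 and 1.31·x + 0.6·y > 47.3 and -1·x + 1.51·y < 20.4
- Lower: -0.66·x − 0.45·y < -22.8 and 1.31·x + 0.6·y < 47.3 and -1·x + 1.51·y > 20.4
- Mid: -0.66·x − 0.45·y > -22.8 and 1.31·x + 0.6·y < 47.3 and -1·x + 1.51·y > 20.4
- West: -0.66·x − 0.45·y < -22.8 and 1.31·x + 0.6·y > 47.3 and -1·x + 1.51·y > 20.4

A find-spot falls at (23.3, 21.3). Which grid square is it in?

Outer

-0.66·23.3 − 0.45·21.3 = -24.963, which is < -22.8
1.31·23.3 + 0.6·21.3 = 43.303, which is < 47.3
-1·23.3 + 1.51·21.3 = 8.863, which is < 20.4
This sign pattern matches Outer.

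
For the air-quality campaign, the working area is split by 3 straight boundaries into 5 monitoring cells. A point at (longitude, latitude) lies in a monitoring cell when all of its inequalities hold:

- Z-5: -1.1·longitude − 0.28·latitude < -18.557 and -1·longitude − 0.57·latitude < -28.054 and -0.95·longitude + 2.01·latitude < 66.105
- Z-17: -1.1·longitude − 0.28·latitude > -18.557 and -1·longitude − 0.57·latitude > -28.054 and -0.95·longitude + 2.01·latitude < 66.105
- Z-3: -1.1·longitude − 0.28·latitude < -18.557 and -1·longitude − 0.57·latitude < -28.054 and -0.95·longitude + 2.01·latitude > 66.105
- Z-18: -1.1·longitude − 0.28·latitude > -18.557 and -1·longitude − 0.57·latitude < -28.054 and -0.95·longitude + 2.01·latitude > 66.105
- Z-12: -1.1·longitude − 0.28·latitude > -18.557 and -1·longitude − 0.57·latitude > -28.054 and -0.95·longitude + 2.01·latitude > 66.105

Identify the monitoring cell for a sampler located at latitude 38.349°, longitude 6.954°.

-1.1·6.954 − 0.28·38.349 = -18.387, which is > -18.557
-1·6.954 − 0.57·38.349 = -28.813, which is < -28.054
-0.95·6.954 + 2.01·38.349 = 70.475, which is > 66.105
This sign pattern matches Z-18.

Z-18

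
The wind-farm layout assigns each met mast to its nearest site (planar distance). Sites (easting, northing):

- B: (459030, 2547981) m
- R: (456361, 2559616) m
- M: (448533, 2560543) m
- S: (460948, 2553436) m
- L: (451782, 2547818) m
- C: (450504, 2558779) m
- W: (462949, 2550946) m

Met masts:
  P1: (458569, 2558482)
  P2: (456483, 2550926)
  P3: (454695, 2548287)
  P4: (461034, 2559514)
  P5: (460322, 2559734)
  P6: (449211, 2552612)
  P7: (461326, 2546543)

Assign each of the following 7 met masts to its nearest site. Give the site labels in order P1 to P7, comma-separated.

R, B, L, R, R, L, B

P1 → R (d²=6161220.00)
P2 → B (d²=15160234.00)
P3 → L (d²=8705530.00)
P4 → R (d²=21847333.00)
P5 → R (d²=15703445.00)
P6 → L (d²=29592477.00)
P7 → B (d²=7339460.00)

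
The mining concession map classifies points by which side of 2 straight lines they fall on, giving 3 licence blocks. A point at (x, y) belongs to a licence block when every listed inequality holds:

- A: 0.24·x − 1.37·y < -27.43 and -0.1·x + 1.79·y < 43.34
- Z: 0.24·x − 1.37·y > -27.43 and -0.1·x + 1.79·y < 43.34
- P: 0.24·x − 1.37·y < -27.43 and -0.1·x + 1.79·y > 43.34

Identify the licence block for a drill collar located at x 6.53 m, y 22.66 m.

0.24·6.53 − 1.37·22.66 = -29.477, which is < -27.43
-0.1·6.53 + 1.79·22.66 = 39.908, which is < 43.34
This sign pattern matches A.

A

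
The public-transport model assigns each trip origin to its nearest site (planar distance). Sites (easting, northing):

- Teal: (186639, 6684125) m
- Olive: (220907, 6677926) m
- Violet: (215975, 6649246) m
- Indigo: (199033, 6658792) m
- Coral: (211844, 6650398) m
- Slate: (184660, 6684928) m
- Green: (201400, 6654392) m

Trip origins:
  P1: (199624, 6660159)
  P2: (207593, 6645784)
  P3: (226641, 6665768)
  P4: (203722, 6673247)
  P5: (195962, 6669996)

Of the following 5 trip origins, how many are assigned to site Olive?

P1 → Indigo
P2 → Coral
P3 → Olive
P4 → Indigo
P5 → Indigo
1 of the 5 goes to Olive.

1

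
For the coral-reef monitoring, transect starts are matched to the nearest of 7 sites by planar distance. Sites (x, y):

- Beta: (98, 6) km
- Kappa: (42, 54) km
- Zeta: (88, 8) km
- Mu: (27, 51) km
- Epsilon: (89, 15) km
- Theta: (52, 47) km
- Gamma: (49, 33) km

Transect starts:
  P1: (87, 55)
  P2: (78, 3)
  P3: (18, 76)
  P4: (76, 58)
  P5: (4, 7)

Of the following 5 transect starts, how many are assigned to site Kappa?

0

P1 → Theta
P2 → Zeta
P3 → Mu
P4 → Theta
P5 → Mu
0 of the 5 go to Kappa.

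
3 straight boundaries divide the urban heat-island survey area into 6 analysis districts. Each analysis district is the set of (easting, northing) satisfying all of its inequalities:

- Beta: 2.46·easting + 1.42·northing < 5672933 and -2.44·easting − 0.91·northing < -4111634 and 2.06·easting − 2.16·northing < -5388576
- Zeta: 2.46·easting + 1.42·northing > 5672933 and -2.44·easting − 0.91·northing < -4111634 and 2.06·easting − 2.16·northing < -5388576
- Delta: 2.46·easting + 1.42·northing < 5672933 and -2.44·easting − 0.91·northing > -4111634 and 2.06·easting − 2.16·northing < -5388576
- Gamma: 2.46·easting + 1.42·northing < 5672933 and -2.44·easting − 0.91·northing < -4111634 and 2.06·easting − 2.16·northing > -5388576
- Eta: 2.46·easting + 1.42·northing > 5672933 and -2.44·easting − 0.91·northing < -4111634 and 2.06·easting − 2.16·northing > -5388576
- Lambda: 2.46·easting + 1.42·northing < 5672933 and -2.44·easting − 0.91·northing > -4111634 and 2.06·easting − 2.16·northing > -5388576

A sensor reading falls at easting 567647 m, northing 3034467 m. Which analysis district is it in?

2.46·567647 + 1.42·3034467 = 5705354.760, which is > 5672933
-2.44·567647 − 0.91·3034467 = -4146423.650, which is < -4111634
2.06·567647 − 2.16·3034467 = -5385095.900, which is > -5388576
This sign pattern matches Eta.

Eta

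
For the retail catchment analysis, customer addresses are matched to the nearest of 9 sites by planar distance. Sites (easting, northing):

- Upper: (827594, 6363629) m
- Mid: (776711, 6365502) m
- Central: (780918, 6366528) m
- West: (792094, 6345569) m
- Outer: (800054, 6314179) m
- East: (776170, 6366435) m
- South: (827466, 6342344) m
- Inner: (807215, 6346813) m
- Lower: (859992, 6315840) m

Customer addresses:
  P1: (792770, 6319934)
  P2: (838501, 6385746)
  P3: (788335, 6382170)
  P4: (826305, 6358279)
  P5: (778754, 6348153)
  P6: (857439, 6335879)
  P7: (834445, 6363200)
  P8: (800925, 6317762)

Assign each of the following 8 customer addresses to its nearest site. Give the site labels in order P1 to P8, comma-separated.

Outer, Upper, Central, Upper, West, Lower, Upper, Outer

P1 → Outer (d²=86176681.00)
P2 → Upper (d²=608124338.00)
P3 → Central (d²=299684053.00)
P4 → Upper (d²=30284021.00)
P5 → West (d²=184632656.00)
P6 → Lower (d²=408079330.00)
P7 → Upper (d²=47120242.00)
P8 → Outer (d²=13596530.00)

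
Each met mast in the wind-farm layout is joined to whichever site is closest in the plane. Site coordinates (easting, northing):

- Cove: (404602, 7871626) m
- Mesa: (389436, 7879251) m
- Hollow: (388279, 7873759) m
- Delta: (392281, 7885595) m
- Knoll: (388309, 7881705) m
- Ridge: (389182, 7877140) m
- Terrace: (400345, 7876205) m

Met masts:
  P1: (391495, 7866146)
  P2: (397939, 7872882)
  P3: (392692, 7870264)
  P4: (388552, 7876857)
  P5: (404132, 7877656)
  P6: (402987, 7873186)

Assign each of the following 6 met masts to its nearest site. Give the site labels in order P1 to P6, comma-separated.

P1 → Hollow (d²=68300425.00)
P2 → Terrace (d²=16831165.00)
P3 → Hollow (d²=31689594.00)
P4 → Ridge (d²=476989.00)
P5 → Terrace (d²=16446770.00)
P6 → Cove (d²=5041825.00)

Hollow, Terrace, Hollow, Ridge, Terrace, Cove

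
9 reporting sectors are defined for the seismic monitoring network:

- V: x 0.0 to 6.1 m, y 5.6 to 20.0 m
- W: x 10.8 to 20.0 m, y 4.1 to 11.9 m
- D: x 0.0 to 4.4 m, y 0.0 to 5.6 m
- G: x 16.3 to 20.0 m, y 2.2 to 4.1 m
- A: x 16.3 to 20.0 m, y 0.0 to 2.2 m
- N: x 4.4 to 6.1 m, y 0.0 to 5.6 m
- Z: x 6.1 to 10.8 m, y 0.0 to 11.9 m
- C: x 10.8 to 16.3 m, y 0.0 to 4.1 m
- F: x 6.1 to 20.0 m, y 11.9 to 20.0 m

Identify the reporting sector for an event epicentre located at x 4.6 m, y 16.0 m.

V

The point has x = 4.6 and y = 16.0.
Only V satisfies 0.0 ≤ x ≤ 6.1 and 5.6 ≤ y ≤ 20.0.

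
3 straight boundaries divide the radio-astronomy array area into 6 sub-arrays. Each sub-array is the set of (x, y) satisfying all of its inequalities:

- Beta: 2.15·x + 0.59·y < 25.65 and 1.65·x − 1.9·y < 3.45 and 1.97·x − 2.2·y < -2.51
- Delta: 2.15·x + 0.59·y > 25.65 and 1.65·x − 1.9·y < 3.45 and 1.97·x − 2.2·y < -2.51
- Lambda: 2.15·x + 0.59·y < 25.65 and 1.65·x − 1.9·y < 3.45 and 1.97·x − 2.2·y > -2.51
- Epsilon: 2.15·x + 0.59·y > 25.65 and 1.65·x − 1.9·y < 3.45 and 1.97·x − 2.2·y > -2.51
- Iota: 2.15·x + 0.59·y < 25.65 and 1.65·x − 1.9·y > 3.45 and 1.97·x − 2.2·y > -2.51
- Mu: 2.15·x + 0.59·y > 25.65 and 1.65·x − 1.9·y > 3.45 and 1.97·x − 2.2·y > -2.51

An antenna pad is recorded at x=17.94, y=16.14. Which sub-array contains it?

Epsilon

2.15·17.94 + 0.59·16.14 = 48.094, which is > 25.65
1.65·17.94 − 1.9·16.14 = -1.065, which is < 3.45
1.97·17.94 − 2.2·16.14 = -0.166, which is > -2.51
This sign pattern matches Epsilon.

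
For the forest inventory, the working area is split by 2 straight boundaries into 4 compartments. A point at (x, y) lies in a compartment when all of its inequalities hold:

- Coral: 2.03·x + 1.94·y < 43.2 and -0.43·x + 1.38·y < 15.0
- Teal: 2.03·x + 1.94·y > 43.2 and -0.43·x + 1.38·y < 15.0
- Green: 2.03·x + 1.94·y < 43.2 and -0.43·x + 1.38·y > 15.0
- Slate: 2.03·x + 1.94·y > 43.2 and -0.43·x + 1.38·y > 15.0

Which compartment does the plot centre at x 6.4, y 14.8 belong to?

2.03·6.4 + 1.94·14.8 = 41.704, which is < 43.2
-0.43·6.4 + 1.38·14.8 = 17.672, which is > 15.0
This sign pattern matches Green.

Green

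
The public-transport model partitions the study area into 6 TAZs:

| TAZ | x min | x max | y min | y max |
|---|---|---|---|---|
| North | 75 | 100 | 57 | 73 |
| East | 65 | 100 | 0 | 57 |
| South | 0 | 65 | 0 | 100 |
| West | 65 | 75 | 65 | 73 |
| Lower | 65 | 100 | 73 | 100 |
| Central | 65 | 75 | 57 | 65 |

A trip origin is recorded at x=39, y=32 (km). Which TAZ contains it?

South

The point has x = 39 and y = 32.
Only South satisfies 0 ≤ x ≤ 65 and 0 ≤ y ≤ 100.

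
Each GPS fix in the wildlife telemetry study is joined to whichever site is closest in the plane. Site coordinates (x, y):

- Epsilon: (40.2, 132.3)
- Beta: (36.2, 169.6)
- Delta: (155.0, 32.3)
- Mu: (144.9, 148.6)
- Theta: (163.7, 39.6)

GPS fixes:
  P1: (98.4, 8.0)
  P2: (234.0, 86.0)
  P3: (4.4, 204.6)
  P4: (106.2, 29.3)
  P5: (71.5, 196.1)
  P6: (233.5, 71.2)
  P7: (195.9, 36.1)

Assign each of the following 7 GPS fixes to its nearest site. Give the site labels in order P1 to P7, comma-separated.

P1 → Delta (d²=3794.05)
P2 → Theta (d²=7095.05)
P3 → Beta (d²=2236.24)
P4 → Delta (d²=2390.44)
P5 → Beta (d²=1948.34)
P6 → Theta (d²=5870.60)
P7 → Theta (d²=1049.09)

Delta, Theta, Beta, Delta, Beta, Theta, Theta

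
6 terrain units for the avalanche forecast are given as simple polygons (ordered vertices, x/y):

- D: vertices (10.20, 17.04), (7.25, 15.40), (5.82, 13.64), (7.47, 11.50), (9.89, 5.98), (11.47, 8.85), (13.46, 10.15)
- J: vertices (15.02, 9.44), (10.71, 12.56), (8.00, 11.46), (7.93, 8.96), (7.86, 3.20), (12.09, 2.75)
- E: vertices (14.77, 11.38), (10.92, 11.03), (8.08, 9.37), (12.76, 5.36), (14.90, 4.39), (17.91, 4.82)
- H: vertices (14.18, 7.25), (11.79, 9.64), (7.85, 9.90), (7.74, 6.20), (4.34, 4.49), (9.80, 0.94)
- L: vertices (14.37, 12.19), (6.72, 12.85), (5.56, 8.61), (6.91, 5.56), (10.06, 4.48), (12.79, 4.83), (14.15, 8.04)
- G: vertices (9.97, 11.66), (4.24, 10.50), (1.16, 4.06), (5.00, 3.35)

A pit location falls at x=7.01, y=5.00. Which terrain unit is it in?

Cast a ray rightward from (7.01, 5.00). For each polygon, the edges (by vertex number in listed order) whose endpoints lie on opposite sides of y = 5.00, where each meets that height, and whether that is right or left of the point:
D: no edge straddles that height → 0 crossings.
J: 4–5 at x≈7.882 (right), 6–1 at x≈13.075 (right) → 2 crossings.
E: 4–5 at x≈13.554 (right), 6–1 at x≈17.824 (right) → 2 crossings.
H: 4–5 at x≈5.354 (left), 6–1 at x≈12.618 (right) → 1 crossing.
L: 4–5 at x≈8.543 (right), 6–7 at x≈12.862 (right) → 2 crossings.
G: 2–3 at x≈1.610 (left), 4–1 at x≈5.987 (left) → 0 crossings.
Only H has an odd count, so the point is inside H.

H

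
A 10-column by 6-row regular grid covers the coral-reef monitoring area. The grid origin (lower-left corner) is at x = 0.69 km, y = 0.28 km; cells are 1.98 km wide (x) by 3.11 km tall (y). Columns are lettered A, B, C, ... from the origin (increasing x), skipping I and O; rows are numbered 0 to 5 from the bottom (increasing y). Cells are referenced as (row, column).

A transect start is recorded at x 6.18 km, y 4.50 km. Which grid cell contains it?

Column index: ⌊(6.18 − 0.69) / 1.98⌋ = ⌊2.773⌋ = 2 → column C
Row offset from origin: ⌊(4.50 − 0.28) / 3.11⌋ = ⌊1.357⌋ = 1 → row 1

(1, C)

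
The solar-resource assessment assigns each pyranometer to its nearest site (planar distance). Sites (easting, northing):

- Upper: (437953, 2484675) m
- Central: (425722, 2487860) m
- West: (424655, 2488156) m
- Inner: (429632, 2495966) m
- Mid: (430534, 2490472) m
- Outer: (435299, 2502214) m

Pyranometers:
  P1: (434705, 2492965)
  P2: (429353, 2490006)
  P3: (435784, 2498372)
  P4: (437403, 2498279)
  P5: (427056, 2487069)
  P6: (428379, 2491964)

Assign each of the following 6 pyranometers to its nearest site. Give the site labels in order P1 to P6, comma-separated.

Mid, Mid, Outer, Outer, Central, Mid

P1 → Mid (d²=23612290.00)
P2 → Mid (d²=1611917.00)
P3 → Outer (d²=14996189.00)
P4 → Outer (d²=19911041.00)
P5 → Central (d²=2405237.00)
P6 → Mid (d²=6870089.00)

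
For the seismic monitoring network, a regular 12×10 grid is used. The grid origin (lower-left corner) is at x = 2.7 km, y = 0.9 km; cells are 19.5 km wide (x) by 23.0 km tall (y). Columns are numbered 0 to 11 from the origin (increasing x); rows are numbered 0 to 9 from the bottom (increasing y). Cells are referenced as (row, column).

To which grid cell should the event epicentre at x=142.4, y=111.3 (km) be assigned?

(4, 7)

Column index: ⌊(142.4 − 2.7) / 19.5⌋ = ⌊7.164⌋ = 7
Row offset from origin: ⌊(111.3 − 0.9) / 23.0⌋ = ⌊4.800⌋ = 4 → row 4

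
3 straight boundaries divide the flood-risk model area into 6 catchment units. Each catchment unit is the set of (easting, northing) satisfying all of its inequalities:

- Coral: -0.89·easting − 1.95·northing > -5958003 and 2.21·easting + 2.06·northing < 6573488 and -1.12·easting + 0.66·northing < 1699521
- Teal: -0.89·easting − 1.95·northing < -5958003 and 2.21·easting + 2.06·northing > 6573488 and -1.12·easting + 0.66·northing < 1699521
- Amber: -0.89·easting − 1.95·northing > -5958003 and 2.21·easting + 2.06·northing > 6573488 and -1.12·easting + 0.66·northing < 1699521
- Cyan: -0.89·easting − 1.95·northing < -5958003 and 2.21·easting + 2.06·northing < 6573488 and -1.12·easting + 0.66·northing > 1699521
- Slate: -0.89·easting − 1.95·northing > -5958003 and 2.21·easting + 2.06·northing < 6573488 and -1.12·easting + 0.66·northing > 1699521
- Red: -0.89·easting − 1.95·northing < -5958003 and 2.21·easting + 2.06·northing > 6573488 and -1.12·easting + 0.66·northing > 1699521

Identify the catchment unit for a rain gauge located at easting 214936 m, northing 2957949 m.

-0.89·214936 − 1.95·2957949 = -5959293.590, which is < -5958003
2.21·214936 + 2.06·2957949 = 6568383.500, which is < 6573488
-1.12·214936 + 0.66·2957949 = 1711518.020, which is > 1699521
This sign pattern matches Cyan.

Cyan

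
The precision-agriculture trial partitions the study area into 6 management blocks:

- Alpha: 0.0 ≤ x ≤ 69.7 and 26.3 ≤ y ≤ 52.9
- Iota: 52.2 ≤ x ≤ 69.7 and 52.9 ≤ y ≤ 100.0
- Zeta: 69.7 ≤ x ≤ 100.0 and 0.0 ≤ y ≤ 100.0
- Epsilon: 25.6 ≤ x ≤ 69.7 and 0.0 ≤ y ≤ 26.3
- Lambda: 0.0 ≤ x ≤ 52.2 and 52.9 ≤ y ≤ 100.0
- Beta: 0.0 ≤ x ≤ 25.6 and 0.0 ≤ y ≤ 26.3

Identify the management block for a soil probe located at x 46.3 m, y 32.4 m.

The point has x = 46.3 and y = 32.4.
Only Alpha satisfies 0.0 ≤ x ≤ 69.7 and 26.3 ≤ y ≤ 52.9.

Alpha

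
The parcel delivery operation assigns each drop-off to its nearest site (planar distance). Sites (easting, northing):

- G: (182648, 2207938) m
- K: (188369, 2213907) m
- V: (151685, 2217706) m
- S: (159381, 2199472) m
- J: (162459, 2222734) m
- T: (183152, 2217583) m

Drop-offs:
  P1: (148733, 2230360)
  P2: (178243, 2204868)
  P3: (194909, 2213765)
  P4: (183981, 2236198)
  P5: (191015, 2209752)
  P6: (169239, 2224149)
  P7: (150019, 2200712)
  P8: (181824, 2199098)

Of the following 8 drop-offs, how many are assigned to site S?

1

P1 → V
P2 → G
P3 → K
P4 → T
P5 → K
P6 → J
P7 → S
P8 → G
1 of the 8 goes to S.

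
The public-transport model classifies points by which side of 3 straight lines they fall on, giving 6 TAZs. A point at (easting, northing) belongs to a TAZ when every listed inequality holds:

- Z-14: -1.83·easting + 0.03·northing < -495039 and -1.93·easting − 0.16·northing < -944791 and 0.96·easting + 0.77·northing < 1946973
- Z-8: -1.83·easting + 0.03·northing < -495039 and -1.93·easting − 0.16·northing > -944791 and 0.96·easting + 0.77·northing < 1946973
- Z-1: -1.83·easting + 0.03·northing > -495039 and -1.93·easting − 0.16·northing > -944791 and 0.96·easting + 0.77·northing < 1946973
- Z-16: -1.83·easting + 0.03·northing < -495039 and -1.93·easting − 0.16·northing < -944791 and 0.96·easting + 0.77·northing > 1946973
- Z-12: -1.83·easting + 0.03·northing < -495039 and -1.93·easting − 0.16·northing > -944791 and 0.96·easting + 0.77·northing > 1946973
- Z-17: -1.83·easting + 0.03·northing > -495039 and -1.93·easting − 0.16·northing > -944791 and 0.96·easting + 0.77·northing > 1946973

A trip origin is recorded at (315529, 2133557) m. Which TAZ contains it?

-1.83·315529 + 0.03·2133557 = -513411.360, which is < -495039
-1.93·315529 − 0.16·2133557 = -950340.090, which is < -944791
0.96·315529 + 0.77·2133557 = 1945746.730, which is < 1946973
This sign pattern matches Z-14.

Z-14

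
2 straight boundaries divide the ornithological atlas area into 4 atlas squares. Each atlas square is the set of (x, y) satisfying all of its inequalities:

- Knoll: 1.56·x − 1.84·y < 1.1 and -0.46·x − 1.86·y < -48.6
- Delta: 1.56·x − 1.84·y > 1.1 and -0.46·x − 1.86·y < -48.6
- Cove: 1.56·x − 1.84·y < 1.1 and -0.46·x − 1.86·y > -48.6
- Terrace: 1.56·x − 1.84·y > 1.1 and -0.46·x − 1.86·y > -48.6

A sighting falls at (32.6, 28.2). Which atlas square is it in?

Knoll

1.56·32.6 − 1.84·28.2 = -1.032, which is < 1.1
-0.46·32.6 − 1.86·28.2 = -67.448, which is < -48.6
This sign pattern matches Knoll.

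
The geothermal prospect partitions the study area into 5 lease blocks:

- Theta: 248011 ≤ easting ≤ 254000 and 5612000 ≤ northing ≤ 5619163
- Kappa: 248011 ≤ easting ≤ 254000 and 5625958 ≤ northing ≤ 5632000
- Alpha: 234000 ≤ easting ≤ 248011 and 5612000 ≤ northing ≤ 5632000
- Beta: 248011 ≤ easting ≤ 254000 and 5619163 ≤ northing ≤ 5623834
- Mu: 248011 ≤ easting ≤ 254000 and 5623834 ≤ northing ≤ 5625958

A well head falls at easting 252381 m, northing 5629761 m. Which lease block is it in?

The point has easting = 252381 and northing = 5629761.
Only Kappa satisfies 248011 ≤ easting ≤ 254000 and 5625958 ≤ northing ≤ 5632000.

Kappa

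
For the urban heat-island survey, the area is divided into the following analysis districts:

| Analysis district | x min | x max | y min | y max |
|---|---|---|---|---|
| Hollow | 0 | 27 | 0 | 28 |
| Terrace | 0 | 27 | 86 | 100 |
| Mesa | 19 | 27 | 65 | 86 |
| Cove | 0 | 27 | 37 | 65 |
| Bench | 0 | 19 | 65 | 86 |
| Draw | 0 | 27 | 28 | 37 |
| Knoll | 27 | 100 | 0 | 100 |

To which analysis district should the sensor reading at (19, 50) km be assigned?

Cove

The point has x = 19 and y = 50.
Only Cove satisfies 0 ≤ x ≤ 27 and 37 ≤ y ≤ 65.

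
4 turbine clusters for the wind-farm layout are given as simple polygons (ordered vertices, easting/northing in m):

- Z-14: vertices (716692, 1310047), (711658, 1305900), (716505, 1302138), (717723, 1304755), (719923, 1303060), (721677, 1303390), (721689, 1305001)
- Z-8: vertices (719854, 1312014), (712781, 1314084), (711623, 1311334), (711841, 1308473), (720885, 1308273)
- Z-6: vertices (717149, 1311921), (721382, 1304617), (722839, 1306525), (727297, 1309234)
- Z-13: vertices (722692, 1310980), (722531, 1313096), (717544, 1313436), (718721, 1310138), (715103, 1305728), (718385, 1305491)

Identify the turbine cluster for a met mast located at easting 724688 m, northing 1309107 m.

Cast a ray rightward from (724688, 1309107). For each polygon, the edges (by vertex number in listed order) whose endpoints lie on opposite sides of northing = 1309107, where each meets that height, and whether that is right or left of the point:
Z-14: 1–2 at easting≈715550.9 (left), 7–1 at easting≈717622.9 (left) → 0 crossings.
Z-8: 3–4 at easting≈711792.7 (left), 5–1 at easting≈720655.2 (left) → 0 crossings.
Z-6: 1–2 at easting≈718779.8 (left), 3–4 at easting≈727088.0 (right) → 1 crossing.
Z-13: 4–5 at easting≈717875.2 (left), 6–1 at easting≈721222.3 (left) → 0 crossings.
Only Z-6 has an odd count, so the point is inside Z-6.

Z-6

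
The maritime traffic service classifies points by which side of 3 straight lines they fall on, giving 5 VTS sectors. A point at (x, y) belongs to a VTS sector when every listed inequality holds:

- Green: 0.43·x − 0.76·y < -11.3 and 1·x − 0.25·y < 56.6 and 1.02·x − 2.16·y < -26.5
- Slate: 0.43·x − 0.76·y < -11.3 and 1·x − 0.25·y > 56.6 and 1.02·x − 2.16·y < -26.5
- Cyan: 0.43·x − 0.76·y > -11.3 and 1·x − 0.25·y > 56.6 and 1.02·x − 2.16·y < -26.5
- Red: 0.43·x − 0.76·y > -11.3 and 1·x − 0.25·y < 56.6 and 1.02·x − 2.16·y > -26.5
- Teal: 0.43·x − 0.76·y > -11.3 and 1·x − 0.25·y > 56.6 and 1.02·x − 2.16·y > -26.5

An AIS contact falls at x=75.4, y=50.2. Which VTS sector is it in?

Cyan

0.43·75.4 − 0.76·50.2 = -5.730, which is > -11.3
1·75.4 − 0.25·50.2 = 62.850, which is > 56.6
1.02·75.4 − 2.16·50.2 = -31.524, which is < -26.5
This sign pattern matches Cyan.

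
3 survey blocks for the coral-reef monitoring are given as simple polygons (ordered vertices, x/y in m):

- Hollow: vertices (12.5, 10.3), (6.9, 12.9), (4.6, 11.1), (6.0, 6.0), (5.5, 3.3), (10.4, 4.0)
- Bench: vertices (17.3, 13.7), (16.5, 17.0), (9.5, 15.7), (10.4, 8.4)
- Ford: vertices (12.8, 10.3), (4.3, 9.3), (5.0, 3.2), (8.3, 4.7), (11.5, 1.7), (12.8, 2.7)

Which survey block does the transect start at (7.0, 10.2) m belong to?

Hollow

Cast a ray rightward from (7.0, 10.2). For each polygon, the edges (by vertex number in listed order) whose endpoints lie on opposite sides of y = 10.2, where each meets that height, and whether that is right or left of the point:
Hollow: 3–4 at x≈4.85 (left), 6–1 at x≈12.47 (right) → 1 crossing.
Bench: 3–4 at x≈10.18 (right), 4–1 at x≈12.74 (right) → 2 crossings.
Ford: 1–2 at x≈11.95 (right), 6–1 at x≈12.80 (right) → 2 crossings.
Only Hollow has an odd count, so the point is inside Hollow.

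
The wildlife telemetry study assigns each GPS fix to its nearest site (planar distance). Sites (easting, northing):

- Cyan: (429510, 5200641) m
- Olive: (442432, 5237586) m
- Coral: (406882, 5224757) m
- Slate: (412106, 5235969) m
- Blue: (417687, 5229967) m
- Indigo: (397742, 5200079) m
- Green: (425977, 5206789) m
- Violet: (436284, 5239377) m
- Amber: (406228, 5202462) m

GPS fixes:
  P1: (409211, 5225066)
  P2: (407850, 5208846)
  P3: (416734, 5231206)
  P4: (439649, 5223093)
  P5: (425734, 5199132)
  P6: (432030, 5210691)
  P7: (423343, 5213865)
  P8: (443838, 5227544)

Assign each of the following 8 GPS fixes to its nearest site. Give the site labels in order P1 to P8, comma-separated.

P1 → Coral (d²=5519722.00)
P2 → Amber (d²=43386340.00)
P3 → Blue (d²=2443330.00)
P4 → Olive (d²=217792138.00)
P5 → Cyan (d²=16535257.00)
P6 → Green (d²=51864413.00)
P7 → Green (d²=57007732.00)
P8 → Olive (d²=102818600.00)

Coral, Amber, Blue, Olive, Cyan, Green, Green, Olive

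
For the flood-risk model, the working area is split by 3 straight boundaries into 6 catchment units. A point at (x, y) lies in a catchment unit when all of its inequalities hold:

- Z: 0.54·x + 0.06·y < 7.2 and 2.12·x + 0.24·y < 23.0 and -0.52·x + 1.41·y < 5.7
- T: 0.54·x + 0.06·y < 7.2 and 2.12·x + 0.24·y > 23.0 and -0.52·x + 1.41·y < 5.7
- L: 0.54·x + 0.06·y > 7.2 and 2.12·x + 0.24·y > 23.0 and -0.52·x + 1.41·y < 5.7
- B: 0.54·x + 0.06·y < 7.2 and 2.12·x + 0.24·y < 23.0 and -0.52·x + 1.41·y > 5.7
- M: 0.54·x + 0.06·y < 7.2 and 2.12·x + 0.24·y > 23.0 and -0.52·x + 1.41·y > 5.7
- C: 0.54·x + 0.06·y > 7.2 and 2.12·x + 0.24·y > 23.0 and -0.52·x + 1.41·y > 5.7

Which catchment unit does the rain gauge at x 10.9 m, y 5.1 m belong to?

0.54·10.9 + 0.06·5.1 = 6.192, which is < 7.2
2.12·10.9 + 0.24·5.1 = 24.332, which is > 23.0
-0.52·10.9 + 1.41·5.1 = 1.523, which is < 5.7
This sign pattern matches T.

T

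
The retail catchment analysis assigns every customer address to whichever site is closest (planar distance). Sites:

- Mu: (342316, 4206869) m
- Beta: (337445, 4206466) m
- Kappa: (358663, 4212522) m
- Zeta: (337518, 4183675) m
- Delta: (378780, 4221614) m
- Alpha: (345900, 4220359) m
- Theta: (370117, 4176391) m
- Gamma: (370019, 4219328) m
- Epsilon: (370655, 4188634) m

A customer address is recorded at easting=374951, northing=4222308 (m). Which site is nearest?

Squared distances to each site:
Mu: 1303405946.000; Beta: 1657669000.000; Kappa: 361064740.000; Zeta: 2893738178.000; Delta: 15142877.000; Alpha: 847759202.000; Theta: 2131738445.000; Gamma: 33205024.000; Epsilon: 1152393892.000.
Minimum at Delta.

Delta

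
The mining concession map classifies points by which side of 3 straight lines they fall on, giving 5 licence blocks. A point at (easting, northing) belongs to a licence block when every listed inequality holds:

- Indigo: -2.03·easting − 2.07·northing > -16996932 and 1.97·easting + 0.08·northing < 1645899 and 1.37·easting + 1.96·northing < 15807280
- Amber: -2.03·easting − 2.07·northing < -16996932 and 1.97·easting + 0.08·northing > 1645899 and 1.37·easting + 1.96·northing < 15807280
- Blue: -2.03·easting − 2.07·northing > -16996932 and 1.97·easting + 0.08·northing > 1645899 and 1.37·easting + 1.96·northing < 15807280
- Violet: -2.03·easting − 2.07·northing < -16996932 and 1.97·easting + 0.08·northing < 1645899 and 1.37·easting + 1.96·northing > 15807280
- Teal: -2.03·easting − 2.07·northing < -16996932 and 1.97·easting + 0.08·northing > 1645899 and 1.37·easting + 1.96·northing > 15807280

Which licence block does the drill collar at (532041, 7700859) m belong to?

-2.03·532041 − 2.07·7700859 = -17020821.360, which is < -16996932
1.97·532041 + 0.08·7700859 = 1664189.490, which is > 1645899
1.37·532041 + 1.96·7700859 = 15822579.810, which is > 15807280
This sign pattern matches Teal.

Teal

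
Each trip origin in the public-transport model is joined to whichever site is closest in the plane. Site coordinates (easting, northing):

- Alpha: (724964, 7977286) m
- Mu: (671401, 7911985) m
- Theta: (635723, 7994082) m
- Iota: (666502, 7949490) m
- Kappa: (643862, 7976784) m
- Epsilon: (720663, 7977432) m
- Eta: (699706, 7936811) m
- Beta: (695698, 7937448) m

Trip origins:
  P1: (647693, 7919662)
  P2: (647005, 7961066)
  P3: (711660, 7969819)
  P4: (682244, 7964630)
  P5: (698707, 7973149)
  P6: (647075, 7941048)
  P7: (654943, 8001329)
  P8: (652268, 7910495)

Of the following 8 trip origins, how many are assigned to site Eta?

P1 → Mu
P2 → Kappa
P3 → Epsilon
P4 → Iota
P5 → Epsilon
P6 → Iota
P7 → Theta
P8 → Mu
0 of the 8 go to Eta.

0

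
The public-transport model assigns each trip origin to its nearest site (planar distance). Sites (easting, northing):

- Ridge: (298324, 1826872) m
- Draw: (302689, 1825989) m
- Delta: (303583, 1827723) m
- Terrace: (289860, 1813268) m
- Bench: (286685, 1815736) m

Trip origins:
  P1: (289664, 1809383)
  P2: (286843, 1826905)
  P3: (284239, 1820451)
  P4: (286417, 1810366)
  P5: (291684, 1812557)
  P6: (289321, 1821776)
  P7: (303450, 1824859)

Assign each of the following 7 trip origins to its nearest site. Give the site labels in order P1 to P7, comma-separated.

P1 → Terrace (d²=15131641.00)
P2 → Bench (d²=124771525.00)
P3 → Bench (d²=28214141.00)
P4 → Terrace (d²=20275853.00)
P5 → Terrace (d²=3832497.00)
P6 → Bench (d²=43430096.00)
P7 → Draw (d²=1856021.00)

Terrace, Bench, Bench, Terrace, Terrace, Bench, Draw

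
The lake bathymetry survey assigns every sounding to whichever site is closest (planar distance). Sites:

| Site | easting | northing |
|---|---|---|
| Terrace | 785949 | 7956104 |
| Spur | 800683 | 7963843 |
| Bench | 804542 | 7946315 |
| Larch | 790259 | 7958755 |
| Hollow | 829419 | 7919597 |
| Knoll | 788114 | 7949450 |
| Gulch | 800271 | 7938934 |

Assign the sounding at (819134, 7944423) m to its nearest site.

Squared distances to each site:
Terrace: 1237689986.000; Spur: 717575801.000; Bench: 216506128.000; Larch: 1039171849.000; Hollow: 722111501.000; Knoll: 987511129.000; Gulch: 385941890.000.
Minimum at Bench.

Bench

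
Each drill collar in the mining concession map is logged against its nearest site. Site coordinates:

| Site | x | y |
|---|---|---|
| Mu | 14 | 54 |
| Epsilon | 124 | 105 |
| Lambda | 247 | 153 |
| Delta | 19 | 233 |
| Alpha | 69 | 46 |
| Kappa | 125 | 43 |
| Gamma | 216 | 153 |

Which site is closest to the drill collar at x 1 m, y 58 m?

Mu

Squared distances to each site:
Mu: 185.000; Epsilon: 17338.000; Lambda: 69541.000; Delta: 30949.000; Alpha: 4768.000; Kappa: 15601.000; Gamma: 55250.000.
Minimum at Mu.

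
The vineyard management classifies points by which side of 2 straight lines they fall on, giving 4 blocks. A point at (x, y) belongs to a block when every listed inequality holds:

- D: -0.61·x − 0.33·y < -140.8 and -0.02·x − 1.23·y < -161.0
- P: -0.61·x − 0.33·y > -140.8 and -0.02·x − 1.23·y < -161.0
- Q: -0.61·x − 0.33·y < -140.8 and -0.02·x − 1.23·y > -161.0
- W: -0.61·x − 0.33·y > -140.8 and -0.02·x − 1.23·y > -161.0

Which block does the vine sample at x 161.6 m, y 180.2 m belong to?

-0.61·161.6 − 0.33·180.2 = -158.042, which is < -140.8
-0.02·161.6 − 1.23·180.2 = -224.878, which is < -161.0
This sign pattern matches D.

D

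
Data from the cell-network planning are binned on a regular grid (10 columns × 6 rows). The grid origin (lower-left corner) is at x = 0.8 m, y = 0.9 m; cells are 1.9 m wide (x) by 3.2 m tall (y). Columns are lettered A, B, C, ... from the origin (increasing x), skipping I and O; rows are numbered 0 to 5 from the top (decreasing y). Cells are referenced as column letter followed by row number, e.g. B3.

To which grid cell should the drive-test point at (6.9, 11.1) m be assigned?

Column index: ⌊(6.9 − 0.8) / 1.9⌋ = ⌊3.211⌋ = 3 → column D
Row offset from origin: ⌊(11.1 − 0.9) / 3.2⌋ = ⌊3.187⌋ = 3 → row 2 (counted from top)

D2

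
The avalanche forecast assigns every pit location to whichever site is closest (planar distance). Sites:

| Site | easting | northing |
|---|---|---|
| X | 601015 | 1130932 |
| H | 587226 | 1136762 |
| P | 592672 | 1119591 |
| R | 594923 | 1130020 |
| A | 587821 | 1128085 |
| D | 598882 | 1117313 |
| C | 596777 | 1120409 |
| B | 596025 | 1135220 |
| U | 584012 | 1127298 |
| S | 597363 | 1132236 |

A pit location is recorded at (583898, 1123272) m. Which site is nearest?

Squared distances to each site:
X: 351667289.000; H: 193055684.000; P: 90532837.000; R: 167086129.000; A: 38554898.000; D: 260029937.000; C: 174065410.000; B: 289818833.000; U: 16221672.000; S: 261659521.000.
Minimum at U.

U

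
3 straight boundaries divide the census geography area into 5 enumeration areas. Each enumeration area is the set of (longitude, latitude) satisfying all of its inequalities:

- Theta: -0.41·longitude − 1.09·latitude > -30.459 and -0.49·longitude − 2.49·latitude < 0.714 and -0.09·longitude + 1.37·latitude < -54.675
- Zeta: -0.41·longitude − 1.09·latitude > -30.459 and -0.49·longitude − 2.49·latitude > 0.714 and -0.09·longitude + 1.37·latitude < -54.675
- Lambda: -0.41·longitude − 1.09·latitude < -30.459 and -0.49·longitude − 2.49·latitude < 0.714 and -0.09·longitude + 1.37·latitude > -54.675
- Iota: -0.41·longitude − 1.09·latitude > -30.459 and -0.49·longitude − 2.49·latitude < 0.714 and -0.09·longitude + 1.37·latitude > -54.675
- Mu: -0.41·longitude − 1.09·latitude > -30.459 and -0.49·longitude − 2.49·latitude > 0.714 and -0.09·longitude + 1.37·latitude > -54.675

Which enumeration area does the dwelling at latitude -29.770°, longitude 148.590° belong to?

Mu

-0.41·148.590 − 1.09·-29.770 = -28.473, which is > -30.459
-0.49·148.590 − 2.49·-29.770 = 1.318, which is > 0.714
-0.09·148.590 + 1.37·-29.770 = -54.158, which is > -54.675
This sign pattern matches Mu.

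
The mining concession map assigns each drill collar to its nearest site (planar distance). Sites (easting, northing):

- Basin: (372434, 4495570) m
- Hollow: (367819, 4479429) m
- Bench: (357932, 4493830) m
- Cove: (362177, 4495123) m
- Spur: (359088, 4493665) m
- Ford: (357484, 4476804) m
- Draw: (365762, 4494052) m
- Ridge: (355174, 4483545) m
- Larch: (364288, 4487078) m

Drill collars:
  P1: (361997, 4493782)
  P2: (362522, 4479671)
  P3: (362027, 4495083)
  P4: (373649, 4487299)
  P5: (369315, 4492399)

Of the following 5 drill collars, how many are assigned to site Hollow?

1

P1 → Cove
P2 → Hollow
P3 → Cove
P4 → Basin
P5 → Draw
1 of the 5 goes to Hollow.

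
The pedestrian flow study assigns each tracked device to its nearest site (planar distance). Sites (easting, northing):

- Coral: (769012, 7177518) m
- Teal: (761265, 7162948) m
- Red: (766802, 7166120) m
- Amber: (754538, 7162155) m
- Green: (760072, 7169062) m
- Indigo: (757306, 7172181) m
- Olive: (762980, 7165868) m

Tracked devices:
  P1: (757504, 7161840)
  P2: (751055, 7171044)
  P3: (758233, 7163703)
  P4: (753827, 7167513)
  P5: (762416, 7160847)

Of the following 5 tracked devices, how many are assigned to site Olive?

P1 → Amber
P2 → Indigo
P3 → Teal
P4 → Amber
P5 → Teal
0 of the 5 go to Olive.

0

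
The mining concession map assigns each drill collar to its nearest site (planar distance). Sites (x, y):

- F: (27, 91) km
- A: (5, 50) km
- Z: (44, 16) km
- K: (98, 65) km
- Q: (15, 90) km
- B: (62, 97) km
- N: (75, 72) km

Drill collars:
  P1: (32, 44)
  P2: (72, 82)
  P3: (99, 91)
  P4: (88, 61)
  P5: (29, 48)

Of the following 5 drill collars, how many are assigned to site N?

1

P1 → A
P2 → N
P3 → K
P4 → K
P5 → A
1 of the 5 goes to N.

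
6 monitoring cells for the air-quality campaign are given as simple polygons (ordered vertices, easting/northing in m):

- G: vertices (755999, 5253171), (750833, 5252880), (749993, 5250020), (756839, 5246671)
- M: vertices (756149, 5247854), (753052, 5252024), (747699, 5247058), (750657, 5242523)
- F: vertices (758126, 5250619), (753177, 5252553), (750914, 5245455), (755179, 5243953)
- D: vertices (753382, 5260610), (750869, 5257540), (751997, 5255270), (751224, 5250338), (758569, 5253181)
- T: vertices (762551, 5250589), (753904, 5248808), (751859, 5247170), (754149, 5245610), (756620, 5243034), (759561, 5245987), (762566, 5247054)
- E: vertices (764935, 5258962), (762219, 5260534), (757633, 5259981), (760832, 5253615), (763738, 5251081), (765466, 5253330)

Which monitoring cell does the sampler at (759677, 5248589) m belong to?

Cast a ray rightward from (759677, 5248589). For each polygon, the edges (by vertex number in listed order) whose endpoints lie on opposite sides of northing = 5248589, where each meets that height, and whether that is right or left of the point:
G: 3–4 at easting≈752918.2 (left), 4–1 at easting≈756591.1 (left) → 0 crossings.
M: 1–2 at easting≈755603.1 (left), 2–3 at easting≈749349.3 (left) → 0 crossings.
F: 2–3 at easting≈751913.2 (left), 4–1 at easting≈757228.5 (left) → 0 crossings.
D: no edge straddles that height → 0 crossings.
T: 2–3 at easting≈753630.6 (left), 7–1 at easting≈762559.5 (right) → 1 crossing.
E: no edge straddles that height → 0 crossings.
Only T has an odd count, so the point is inside T.

T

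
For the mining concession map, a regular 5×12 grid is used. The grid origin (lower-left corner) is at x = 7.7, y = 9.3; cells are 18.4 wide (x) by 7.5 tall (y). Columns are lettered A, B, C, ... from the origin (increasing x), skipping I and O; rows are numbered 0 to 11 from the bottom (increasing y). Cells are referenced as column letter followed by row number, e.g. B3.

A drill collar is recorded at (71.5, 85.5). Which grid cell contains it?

D10

Column index: ⌊(71.5 − 7.7) / 18.4⌋ = ⌊3.467⌋ = 3 → column D
Row offset from origin: ⌊(85.5 − 9.3) / 7.5⌋ = ⌊10.160⌋ = 10 → row 10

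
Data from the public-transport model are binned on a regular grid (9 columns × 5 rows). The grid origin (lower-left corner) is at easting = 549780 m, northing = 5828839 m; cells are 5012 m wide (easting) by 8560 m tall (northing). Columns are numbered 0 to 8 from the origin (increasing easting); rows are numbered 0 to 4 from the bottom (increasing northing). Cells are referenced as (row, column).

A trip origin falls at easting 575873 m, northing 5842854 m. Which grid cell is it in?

Column index: ⌊(575873 − 549780) / 5012⌋ = ⌊5.206⌋ = 5
Row offset from origin: ⌊(5842854 − 5828839) / 8560⌋ = ⌊1.637⌋ = 1 → row 1

(1, 5)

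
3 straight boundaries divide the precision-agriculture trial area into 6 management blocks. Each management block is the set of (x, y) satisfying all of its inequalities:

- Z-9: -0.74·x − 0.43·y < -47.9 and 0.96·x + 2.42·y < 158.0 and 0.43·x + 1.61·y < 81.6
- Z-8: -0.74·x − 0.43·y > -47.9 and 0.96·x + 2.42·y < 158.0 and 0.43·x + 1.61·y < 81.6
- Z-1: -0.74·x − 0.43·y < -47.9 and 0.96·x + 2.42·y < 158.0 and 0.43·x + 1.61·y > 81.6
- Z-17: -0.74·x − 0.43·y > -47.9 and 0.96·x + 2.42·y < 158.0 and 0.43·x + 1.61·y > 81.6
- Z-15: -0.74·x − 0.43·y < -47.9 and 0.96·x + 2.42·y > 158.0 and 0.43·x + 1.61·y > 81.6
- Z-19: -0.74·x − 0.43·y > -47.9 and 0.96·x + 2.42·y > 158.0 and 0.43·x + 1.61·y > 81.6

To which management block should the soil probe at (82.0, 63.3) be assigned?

-0.74·82.0 − 0.43·63.3 = -87.899, which is < -47.9
0.96·82.0 + 2.42·63.3 = 231.906, which is > 158.0
0.43·82.0 + 1.61·63.3 = 137.173, which is > 81.6
This sign pattern matches Z-15.

Z-15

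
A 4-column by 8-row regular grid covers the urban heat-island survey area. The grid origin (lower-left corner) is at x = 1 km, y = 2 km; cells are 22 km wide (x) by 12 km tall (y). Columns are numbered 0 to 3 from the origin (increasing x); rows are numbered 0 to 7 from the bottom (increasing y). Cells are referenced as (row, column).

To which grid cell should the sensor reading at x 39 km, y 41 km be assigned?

(3, 1)

Column index: ⌊(39 − 1) / 22⌋ = ⌊1.727⌋ = 1
Row offset from origin: ⌊(41 − 2) / 12⌋ = ⌊3.250⌋ = 3 → row 3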